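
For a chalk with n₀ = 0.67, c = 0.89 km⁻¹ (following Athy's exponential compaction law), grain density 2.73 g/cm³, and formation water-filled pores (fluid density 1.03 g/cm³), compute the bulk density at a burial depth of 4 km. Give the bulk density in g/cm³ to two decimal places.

Porosity at depth: n = 0.67·exp(−0.89×4) = 0.67×0.0284 = 0.0191
Bulk density: ρ_b = (1−n)ρ_g + n·ρ_f = 0.9809×2.73 + 0.0191×1.03
       = 2.678 + 0.020 = 2.698 g/cm³

2.70 g/cm³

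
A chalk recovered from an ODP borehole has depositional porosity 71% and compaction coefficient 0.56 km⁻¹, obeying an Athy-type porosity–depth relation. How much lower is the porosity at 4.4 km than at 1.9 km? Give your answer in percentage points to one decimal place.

18.5 percentage points

phi(1.9) = 0.71·e^(−0.56×1.9) = 0.2450
phi(4.4) = 0.71·e^(−0.56×4.4) = 0.0604
Δphi = 0.2450 − 0.0604 = 0.1846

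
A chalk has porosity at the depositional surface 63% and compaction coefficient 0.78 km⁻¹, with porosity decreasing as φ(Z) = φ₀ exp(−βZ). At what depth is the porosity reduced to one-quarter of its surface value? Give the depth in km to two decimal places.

1.78 km

φ/φ₀ = 1/4 ⇒ exp(−β·Z) = 1/4 ⇒ Z = ln(4) / β
Z = 1.3863 / 0.78 = 1.777 km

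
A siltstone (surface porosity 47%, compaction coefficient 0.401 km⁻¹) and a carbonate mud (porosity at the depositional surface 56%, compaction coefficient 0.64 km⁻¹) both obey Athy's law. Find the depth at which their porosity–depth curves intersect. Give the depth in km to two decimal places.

0.73 km

Set phi₀ₐ e^(−cₐz) = phi₀ᵦ e^(−cᵦz) ⇒ ln(phi₀ₐ/phi₀ᵦ) = (cₐ − cᵦ)·z
z = ln(0.47/0.56) / (0.401 − 0.64) = -0.1752 / -0.239 = 0.733 km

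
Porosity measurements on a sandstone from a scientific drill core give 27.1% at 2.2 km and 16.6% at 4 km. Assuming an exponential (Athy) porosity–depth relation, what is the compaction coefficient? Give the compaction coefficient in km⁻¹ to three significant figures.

0.272 km⁻¹

Athy: phi(Z) = phi₀ e^(−βZ) ⇒ phi₁/phi₂ = e^{β(Z₂−Z₁)} ⇒ β = ln(phi₁/phi₂)/(Z₂−Z₁)
β = ln(0.271/0.166) / (4 − 2.2) = ln(1.633) / 1.8 = 0.4901 / 1.8 = 0.2723 km⁻¹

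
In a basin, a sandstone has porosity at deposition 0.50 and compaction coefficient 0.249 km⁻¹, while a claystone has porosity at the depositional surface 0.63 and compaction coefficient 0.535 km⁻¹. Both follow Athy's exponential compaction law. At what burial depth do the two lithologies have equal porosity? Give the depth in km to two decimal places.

0.81 km

Set φ₀ₐ e^(−cₐz) = φ₀ᵦ e^(−cᵦz) ⇒ ln(φ₀ₐ/φ₀ᵦ) = (cₐ − cᵦ)·z
z = ln(0.5/0.63) / (0.249 − 0.535) = -0.2311 / -0.286 = 0.808 km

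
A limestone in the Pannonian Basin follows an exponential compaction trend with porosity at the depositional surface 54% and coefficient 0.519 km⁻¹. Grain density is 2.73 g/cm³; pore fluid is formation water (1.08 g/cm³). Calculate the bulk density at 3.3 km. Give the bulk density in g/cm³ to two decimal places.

2.57 g/cm³

Porosity at depth: φ = 0.54·exp(−0.519×3.3) = 0.54×0.1804 = 0.0974
Bulk density: ρ_b = (1−φ)ρ_g + φ·ρ_f = 0.9026×2.73 + 0.0974×1.08
       = 2.464 + 0.105 = 2.569 g/cm³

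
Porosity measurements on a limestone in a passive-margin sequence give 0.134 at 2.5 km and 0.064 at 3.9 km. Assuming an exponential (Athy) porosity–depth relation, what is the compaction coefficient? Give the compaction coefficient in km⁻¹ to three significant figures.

0.528 km⁻¹

Athy: phi(d) = phi₀ e^(−cd) ⇒ phi₁/phi₂ = e^{c(d₂−d₁)} ⇒ c = ln(phi₁/phi₂)/(d₂−d₁)
c = ln(0.134/0.064) / (3.9 − 2.5) = ln(2.094) / 1.4 = 0.7390 / 1.4 = 0.5278 km⁻¹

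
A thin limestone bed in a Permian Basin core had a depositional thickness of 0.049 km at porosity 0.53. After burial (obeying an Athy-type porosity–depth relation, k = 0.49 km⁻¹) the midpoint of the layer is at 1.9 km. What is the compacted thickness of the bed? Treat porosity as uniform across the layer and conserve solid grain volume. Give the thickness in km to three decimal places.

0.029 km

Porosity at 1.9 km: φ = 0.53·exp(−0.49×1.9) = 0.2089
Solid-volume conservation: h(1−φ) = h₀(1−φ₀) ⇒ h = h₀·(1−φ₀)/(1−φ)
h = 0.049 × (1 − 0.53)/(1 − 0.2089) = 0.049 × 0.5941 = 0.0291 km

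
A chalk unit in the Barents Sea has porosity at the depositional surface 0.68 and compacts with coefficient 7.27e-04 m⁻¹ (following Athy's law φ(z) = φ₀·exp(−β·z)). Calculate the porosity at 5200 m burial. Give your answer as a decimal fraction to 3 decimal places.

0.016

Working in km (1 km = 1000 m; β in km⁻¹ = β in m⁻¹ × 1000):
φ = φ₀·exp(−β·z) = 0.68 × exp(−0.727 × 5.2) = 0.68 × exp(−3.78)
  = 0.68 × 0.0228 = 0.0155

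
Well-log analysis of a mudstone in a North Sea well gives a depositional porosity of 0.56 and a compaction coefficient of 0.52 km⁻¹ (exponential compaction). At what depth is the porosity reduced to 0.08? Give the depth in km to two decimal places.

3.74 km

Invert Athy's law: z = ln(phi₀/phi) / k
z = ln(0.56/0.08) / 0.52 = ln(7) / 0.52 = 1.9459 / 0.52 = 3.742 km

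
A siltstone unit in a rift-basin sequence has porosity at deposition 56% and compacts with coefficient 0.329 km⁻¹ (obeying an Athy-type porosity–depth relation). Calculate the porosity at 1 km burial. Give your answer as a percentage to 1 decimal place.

phi = phi₀·exp(−β·Z) = 0.56 × exp(−0.329 × 1) = 0.56 × exp(−0.329)
  = 0.56 × 0.7196 = 0.4030

40.3%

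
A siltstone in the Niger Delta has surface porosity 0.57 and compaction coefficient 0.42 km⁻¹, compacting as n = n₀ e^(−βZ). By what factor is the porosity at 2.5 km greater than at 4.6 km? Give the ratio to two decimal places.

n(Z₁)/n(Z₂) = e^(−β·Z₁)/e^(−β·Z₂) = e^{β(Z₂−Z₁)}
= exp(0.42 × 2.1) = exp(0.882) = 2.4157

2.42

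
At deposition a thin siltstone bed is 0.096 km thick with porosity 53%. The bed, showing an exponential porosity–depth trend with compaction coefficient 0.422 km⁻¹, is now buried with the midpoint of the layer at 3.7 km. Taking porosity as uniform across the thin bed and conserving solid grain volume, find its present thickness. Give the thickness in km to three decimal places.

Porosity at 3.7 km: n = 0.53·exp(−0.422×3.7) = 0.1112
Solid-volume conservation: h(1−n) = h₀(1−n₀) ⇒ h = h₀·(1−n₀)/(1−n)
h = 0.096 × (1 − 0.53)/(1 − 0.1112) = 0.096 × 0.5288 = 0.0508 km

0.051 km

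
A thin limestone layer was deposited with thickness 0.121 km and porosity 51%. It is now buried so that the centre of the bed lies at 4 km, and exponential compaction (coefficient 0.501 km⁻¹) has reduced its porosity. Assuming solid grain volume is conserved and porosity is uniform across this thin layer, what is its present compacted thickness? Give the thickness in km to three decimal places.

Porosity at 4 km: phi = 0.51·exp(−0.501×4) = 0.0687
Solid-volume conservation: h(1−phi) = h₀(1−phi₀) ⇒ h = h₀·(1−phi₀)/(1−phi)
h = 0.121 × (1 − 0.51)/(1 − 0.0687) = 0.121 × 0.5262 = 0.0637 km

0.064 km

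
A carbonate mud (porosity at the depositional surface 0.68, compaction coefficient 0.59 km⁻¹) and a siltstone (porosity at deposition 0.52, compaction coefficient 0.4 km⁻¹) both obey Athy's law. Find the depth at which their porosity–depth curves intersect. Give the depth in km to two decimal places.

Set φ₀ₐ e^(−cₐz) = φ₀ᵦ e^(−cᵦz) ⇒ ln(φ₀ₐ/φ₀ᵦ) = (cₐ − cᵦ)·z
z = ln(0.68/0.52) / (0.59 − 0.4) = 0.2683 / 0.19 = 1.412 km

1.41 km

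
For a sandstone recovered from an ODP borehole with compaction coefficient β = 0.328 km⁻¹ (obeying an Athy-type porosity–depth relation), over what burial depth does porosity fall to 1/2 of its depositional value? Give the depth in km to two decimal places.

n/n₀ = 1/2 ⇒ exp(−β·z) = 1/2 ⇒ z = ln(2) / β
z = 0.6931 / 0.328 = 2.113 km

2.11 km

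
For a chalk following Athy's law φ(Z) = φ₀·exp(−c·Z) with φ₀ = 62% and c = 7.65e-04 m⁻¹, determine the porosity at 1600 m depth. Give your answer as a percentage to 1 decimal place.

18.2%

Working in km (1 km = 1000 m; c in km⁻¹ = c in m⁻¹ × 1000):
φ = φ₀·exp(−c·Z) = 0.62 × exp(−0.765 × 1.6) = 0.62 × exp(−1.224)
  = 0.62 × 0.2941 = 0.1823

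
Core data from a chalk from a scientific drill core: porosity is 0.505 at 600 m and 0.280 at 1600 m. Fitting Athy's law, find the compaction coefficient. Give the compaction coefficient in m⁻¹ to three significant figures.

Working in km (1 km = 1000 m; β in km⁻¹ = β in m⁻¹ × 1000):
Athy: φ(z) = φ₀ e^(−βz) ⇒ φ₁/φ₂ = e^{β(z₂−z₁)} ⇒ β = ln(φ₁/φ₂)/(z₂−z₁)
β = ln(0.505/0.28) / (1.6 − 0.6) = ln(1.804) / 1 = 0.5898 / 1 = 0.5898 km⁻¹

0.000590 m⁻¹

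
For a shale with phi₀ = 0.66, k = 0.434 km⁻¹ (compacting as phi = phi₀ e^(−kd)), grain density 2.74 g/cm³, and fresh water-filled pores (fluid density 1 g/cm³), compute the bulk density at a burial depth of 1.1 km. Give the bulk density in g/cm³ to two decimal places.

2.03 g/cm³

Porosity at depth: phi = 0.66·exp(−0.434×1.1) = 0.66×0.6204 = 0.4095
Bulk density: ρ_b = (1−phi)ρ_g + phi·ρ_f = 0.5905×2.74 + 0.4095×1
       = 1.618 + 0.409 = 2.028 g/cm³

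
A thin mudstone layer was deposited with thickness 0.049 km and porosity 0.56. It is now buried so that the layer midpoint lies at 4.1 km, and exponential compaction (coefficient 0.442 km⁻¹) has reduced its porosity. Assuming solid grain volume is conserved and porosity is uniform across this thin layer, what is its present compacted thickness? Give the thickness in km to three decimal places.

Porosity at 4.1 km: phi = 0.56·exp(−0.442×4.1) = 0.0914
Solid-volume conservation: h(1−phi) = h₀(1−phi₀) ⇒ h = h₀·(1−phi₀)/(1−phi)
h = 0.049 × (1 − 0.56)/(1 − 0.0914) = 0.049 × 0.4843 = 0.0237 km

0.024 km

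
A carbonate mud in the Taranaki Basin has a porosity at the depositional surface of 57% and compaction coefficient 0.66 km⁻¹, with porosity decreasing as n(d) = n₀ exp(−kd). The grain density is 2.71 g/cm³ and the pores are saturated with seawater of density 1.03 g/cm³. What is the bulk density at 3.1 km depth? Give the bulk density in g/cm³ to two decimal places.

Porosity at depth: n = 0.57·exp(−0.66×3.1) = 0.57×0.1293 = 0.0737
Bulk density: ρ_b = (1−n)ρ_g + n·ρ_f = 0.9263×2.71 + 0.0737×1.03
       = 2.510 + 0.076 = 2.586 g/cm³

2.59 g/cm³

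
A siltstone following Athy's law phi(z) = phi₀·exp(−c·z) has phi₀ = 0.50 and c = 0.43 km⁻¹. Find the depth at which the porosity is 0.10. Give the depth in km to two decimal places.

Invert Athy's law: z = ln(phi₀/phi) / c
z = ln(0.5/0.1) / 0.43 = ln(5) / 0.43 = 1.6094 / 0.43 = 3.743 km

3.74 km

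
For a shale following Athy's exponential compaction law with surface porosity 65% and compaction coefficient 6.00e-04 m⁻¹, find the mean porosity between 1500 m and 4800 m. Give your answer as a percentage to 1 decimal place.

11.5%

Working in km (1 km = 1000 m; c in km⁻¹ = c in m⁻¹ × 1000):
⟨φ⟩ = (1/(d₂−d₁)) ∫ φ₀ e^(−cd) dd = φ₀·(e^(−c·d₁) − e^(−c·d₂)) / (c·(d₂−d₁))
e^(−0.6×1.5) = 0.4066; e^(−0.6×4.8) = 0.0561
⟨φ⟩ = 0.65 × (0.4066 − 0.0561) / (0.6 × 3.3) = 0.65 × 0.1770 = 0.1150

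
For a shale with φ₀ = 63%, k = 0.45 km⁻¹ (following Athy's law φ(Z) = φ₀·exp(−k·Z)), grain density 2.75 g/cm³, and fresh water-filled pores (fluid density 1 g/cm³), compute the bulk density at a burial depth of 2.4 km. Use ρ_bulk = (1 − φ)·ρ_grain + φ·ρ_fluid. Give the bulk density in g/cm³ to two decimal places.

Porosity at depth: φ = 0.63·exp(−0.45×2.4) = 0.63×0.3396 = 0.2139
Bulk density: ρ_b = (1−φ)ρ_g + φ·ρ_f = 0.7861×2.75 + 0.2139×1
       = 2.162 + 0.214 = 2.376 g/cm³

2.38 g/cm³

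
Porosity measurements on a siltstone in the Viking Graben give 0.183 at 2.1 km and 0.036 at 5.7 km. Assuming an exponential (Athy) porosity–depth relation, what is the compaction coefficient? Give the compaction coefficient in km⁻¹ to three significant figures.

0.452 km⁻¹

Athy: phi(d) = phi₀ e^(−cd) ⇒ phi₁/phi₂ = e^{c(d₂−d₁)} ⇒ c = ln(phi₁/phi₂)/(d₂−d₁)
c = ln(0.183/0.036) / (5.7 − 2.1) = ln(5.083) / 3.6 = 1.6260 / 3.6 = 0.4517 km⁻¹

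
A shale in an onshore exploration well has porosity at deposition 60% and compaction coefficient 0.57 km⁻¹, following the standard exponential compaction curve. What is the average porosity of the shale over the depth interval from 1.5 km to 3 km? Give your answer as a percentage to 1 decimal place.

⟨φ⟩ = (1/(d₂−d₁)) ∫ φ₀ e^(−kd) dd = φ₀·(e^(−k·d₁) − e^(−k·d₂)) / (k·(d₂−d₁))
e^(−0.57×1.5) = 0.4253; e^(−0.57×3) = 0.1809
⟨φ⟩ = 0.6 × (0.4253 − 0.1809) / (0.57 × 1.5) = 0.6 × 0.2859 = 0.1715

17.2%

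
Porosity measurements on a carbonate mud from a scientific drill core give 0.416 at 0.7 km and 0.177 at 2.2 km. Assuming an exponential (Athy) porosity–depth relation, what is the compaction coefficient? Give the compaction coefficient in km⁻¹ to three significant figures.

0.570 km⁻¹

Athy: φ(d) = φ₀ e^(−kd) ⇒ φ₁/φ₂ = e^{k(d₂−d₁)} ⇒ k = ln(φ₁/φ₂)/(d₂−d₁)
k = ln(0.416/0.177) / (2.2 − 0.7) = ln(2.35) / 1.5 = 0.8545 / 1.5 = 0.5697 km⁻¹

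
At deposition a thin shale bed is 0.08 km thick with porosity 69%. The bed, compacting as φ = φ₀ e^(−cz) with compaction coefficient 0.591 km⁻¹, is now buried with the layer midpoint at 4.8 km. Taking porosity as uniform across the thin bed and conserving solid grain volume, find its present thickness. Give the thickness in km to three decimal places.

0.026 km

Porosity at 4.8 km: φ = 0.69·exp(−0.591×4.8) = 0.0404
Solid-volume conservation: h(1−φ) = h₀(1−φ₀) ⇒ h = h₀·(1−φ₀)/(1−φ)
h = 0.08 × (1 − 0.69)/(1 − 0.0404) = 0.08 × 0.3231 = 0.0258 km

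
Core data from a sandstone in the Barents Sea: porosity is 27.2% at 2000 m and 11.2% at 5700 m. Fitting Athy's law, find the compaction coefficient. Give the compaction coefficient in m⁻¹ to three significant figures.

Working in km (1 km = 1000 m; β in km⁻¹ = β in m⁻¹ × 1000):
Athy: φ(z) = φ₀ e^(−βz) ⇒ φ₁/φ₂ = e^{β(z₂−z₁)} ⇒ β = ln(φ₁/φ₂)/(z₂−z₁)
β = ln(0.272/0.112) / (5.7 − 2) = ln(2.429) / 3.7 = 0.8873 / 3.7 = 0.2398 km⁻¹

0.000240 m⁻¹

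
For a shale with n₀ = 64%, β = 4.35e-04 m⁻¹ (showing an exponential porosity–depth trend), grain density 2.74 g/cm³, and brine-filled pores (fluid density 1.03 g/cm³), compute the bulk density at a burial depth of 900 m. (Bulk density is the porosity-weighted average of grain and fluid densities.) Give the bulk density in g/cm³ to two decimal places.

2.00 g/cm³

Working in km (1 km = 1000 m; β in km⁻¹ = β in m⁻¹ × 1000):
Porosity at depth: n = 0.64·exp(−0.435×0.9) = 0.64×0.6760 = 0.4327
Bulk density: ρ_b = (1−n)ρ_g + n·ρ_f = 0.5673×2.74 + 0.4327×1.03
       = 1.554 + 0.446 = 2.000 g/cm³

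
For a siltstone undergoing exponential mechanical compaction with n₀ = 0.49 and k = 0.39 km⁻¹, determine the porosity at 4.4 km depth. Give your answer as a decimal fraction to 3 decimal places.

0.088

n = n₀·exp(−k·z) = 0.49 × exp(−0.39 × 4.4) = 0.49 × exp(−1.716)
  = 0.49 × 0.1798 = 0.0881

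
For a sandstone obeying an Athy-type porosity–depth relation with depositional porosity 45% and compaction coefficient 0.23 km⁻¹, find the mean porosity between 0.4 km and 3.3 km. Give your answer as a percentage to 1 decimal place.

⟨φ⟩ = (1/(z₂−z₁)) ∫ φ₀ e^(−kz) dz = φ₀·(e^(−k·z₁) − e^(−k·z₂)) / (k·(z₂−z₁))
e^(−0.23×0.4) = 0.9121; e^(−0.23×3.3) = 0.4681
⟨φ⟩ = 0.45 × (0.9121 − 0.4681) / (0.23 × 2.9) = 0.45 × 0.6656 = 0.2995

30.0%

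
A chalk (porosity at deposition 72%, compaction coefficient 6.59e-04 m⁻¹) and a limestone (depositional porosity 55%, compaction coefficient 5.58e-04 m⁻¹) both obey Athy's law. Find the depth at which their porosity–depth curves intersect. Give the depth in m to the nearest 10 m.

Working in km (1 km = 1000 m; k in km⁻¹ = k in m⁻¹ × 1000):
Set phi₀ₐ e^(−kₐz) = phi₀ᵦ e^(−kᵦz) ⇒ ln(phi₀ₐ/phi₀ᵦ) = (kₐ − kᵦ)·z
z = ln(0.72/0.55) / (0.659 − 0.558) = 0.2693 / 0.101 = 2.667 km

2670 m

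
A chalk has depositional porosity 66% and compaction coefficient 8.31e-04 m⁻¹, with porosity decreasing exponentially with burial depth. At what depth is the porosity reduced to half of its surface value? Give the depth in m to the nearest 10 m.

Working in km (1 km = 1000 m; β in km⁻¹ = β in m⁻¹ × 1000):
φ/φ₀ = 1/2 ⇒ exp(−β·z) = 1/2 ⇒ z = ln(2) / β
z = 0.6931 / 0.831 = 0.834 km

830 m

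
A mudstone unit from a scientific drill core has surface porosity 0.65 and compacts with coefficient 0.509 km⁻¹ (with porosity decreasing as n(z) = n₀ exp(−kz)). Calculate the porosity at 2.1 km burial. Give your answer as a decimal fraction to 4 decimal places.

0.2232

n = n₀·exp(−k·z) = 0.65 × exp(−0.509 × 2.1) = 0.65 × exp(−1.069)
  = 0.65 × 0.3434 = 0.2232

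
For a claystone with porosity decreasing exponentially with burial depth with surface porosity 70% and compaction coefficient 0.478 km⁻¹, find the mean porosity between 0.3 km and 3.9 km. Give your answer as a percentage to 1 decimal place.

⟨phi⟩ = (1/(Z₂−Z₁)) ∫ phi₀ e^(−βZ) dZ = phi₀·(e^(−β·Z₁) − e^(−β·Z₂)) / (β·(Z₂−Z₁))
e^(−0.478×0.3) = 0.8664; e^(−0.478×3.9) = 0.1550
⟨phi⟩ = 0.7 × (0.8664 − 0.1550) / (0.478 × 3.6) = 0.7 × 0.4134 = 0.2894

28.9%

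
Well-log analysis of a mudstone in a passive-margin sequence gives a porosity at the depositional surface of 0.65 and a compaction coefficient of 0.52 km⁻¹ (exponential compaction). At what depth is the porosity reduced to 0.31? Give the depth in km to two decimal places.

1.42 km

Invert Athy's law: d = ln(n₀/n) / β
d = ln(0.65/0.31) / 0.52 = ln(2.097) / 0.52 = 0.7404 / 0.52 = 1.424 km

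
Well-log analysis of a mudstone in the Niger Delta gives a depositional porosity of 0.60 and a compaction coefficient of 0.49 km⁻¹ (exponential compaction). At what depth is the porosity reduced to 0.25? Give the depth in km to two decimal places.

1.79 km

Invert Athy's law: d = ln(n₀/n) / k
d = ln(0.6/0.25) / 0.49 = ln(2.4) / 0.49 = 0.8755 / 0.49 = 1.787 km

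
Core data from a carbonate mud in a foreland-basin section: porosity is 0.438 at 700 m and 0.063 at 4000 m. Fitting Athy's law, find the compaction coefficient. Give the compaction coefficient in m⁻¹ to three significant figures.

0.000588 m⁻¹

Working in km (1 km = 1000 m; k in km⁻¹ = k in m⁻¹ × 1000):
Athy: n(z) = n₀ e^(−kz) ⇒ n₁/n₂ = e^{k(z₂−z₁)} ⇒ k = ln(n₁/n₂)/(z₂−z₁)
k = ln(0.438/0.063) / (4 − 0.7) = ln(6.952) / 3.3 = 1.9391 / 3.3 = 0.5876 km⁻¹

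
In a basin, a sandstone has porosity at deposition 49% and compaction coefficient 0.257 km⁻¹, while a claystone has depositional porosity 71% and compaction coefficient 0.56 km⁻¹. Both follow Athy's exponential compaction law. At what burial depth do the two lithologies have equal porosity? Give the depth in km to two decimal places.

1.22 km

Set n₀ₐ e^(−kₐz) = n₀ᵦ e^(−kᵦz) ⇒ ln(n₀ₐ/n₀ᵦ) = (kₐ − kᵦ)·z
z = ln(0.49/0.71) / (0.257 − 0.56) = -0.3709 / -0.303 = 1.224 km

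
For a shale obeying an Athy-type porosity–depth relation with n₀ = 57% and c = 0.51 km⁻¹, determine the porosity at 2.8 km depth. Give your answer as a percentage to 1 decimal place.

13.7%

n = n₀·exp(−c·z) = 0.57 × exp(−0.51 × 2.8) = 0.57 × exp(−1.428)
  = 0.57 × 0.2398 = 0.1367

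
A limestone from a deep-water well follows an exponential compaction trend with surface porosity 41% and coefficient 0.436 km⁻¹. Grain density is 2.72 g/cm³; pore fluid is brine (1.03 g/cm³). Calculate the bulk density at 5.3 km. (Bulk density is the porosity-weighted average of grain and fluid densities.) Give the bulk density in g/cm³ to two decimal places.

Porosity at depth: phi = 0.41·exp(−0.436×5.3) = 0.41×0.0992 = 0.0407
Bulk density: ρ_b = (1−phi)ρ_g + phi·ρ_f = 0.9593×2.72 + 0.0407×1.03
       = 2.609 + 0.042 = 2.651 g/cm³

2.65 g/cm³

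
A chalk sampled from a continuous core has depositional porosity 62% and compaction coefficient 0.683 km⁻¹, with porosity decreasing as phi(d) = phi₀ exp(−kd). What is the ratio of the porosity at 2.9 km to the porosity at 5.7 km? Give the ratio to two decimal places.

6.77

phi(d₁)/phi(d₂) = e^(−k·d₁)/e^(−k·d₂) = e^{k(d₂−d₁)}
= exp(0.683 × 2.8) = exp(1.912) = 6.7693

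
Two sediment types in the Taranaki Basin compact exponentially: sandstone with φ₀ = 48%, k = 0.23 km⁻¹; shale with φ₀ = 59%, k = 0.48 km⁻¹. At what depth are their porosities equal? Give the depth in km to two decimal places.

0.83 km

Set φ₀ₐ e^(−kₐz) = φ₀ᵦ e^(−kᵦz) ⇒ ln(φ₀ₐ/φ₀ᵦ) = (kₐ − kᵦ)·z
z = ln(0.48/0.59) / (0.23 − 0.48) = -0.2063 / -0.25 = 0.825 km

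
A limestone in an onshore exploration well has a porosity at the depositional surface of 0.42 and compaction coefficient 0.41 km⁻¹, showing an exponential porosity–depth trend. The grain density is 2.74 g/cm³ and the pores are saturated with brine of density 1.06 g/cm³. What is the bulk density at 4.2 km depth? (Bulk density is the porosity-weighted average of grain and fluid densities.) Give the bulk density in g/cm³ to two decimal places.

Porosity at depth: φ = 0.42·exp(−0.41×4.2) = 0.42×0.1787 = 0.0751
Bulk density: ρ_b = (1−φ)ρ_g + φ·ρ_f = 0.9249×2.74 + 0.0751×1.06
       = 2.534 + 0.080 = 2.614 g/cm³

2.61 g/cm³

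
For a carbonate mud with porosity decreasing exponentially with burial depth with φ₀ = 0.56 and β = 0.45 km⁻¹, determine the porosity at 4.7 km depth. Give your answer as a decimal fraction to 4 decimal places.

0.0676

φ = φ₀·exp(−β·d) = 0.56 × exp(−0.45 × 4.7) = 0.56 × exp(−2.115)
  = 0.56 × 0.1206 = 0.0676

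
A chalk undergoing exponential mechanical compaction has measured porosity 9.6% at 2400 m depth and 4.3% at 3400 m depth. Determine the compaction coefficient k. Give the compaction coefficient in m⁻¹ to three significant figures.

0.000803 m⁻¹

Working in km (1 km = 1000 m; k in km⁻¹ = k in m⁻¹ × 1000):
Athy: n(Z) = n₀ e^(−kZ) ⇒ n₁/n₂ = e^{k(Z₂−Z₁)} ⇒ k = ln(n₁/n₂)/(Z₂−Z₁)
k = ln(0.096/0.043) / (3.4 − 2.4) = ln(2.233) / 1 = 0.8031 / 1 = 0.8031 km⁻¹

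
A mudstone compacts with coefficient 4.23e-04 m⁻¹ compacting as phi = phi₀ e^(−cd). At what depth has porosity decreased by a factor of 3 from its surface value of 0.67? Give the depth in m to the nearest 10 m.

2600 m

Working in km (1 km = 1000 m; c in km⁻¹ = c in m⁻¹ × 1000):
phi/phi₀ = 1/3 ⇒ exp(−c·d) = 1/3 ⇒ d = ln(3) / c
d = 1.0986 / 0.423 = 2.597 km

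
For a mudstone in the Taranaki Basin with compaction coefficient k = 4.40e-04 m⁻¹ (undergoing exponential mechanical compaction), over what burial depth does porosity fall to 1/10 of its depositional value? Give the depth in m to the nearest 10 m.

5230 m

Working in km (1 km = 1000 m; k in km⁻¹ = k in m⁻¹ × 1000):
φ/φ₀ = 1/10 ⇒ exp(−k·z) = 1/10 ⇒ z = ln(10) / k
z = 2.3026 / 0.44 = 5.233 km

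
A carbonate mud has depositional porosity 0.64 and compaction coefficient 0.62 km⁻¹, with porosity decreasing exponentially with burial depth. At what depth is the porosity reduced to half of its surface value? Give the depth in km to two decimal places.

n/n₀ = 1/2 ⇒ exp(−k·Z) = 1/2 ⇒ Z = ln(2) / k
Z = 0.6931 / 0.62 = 1.118 km

1.12 km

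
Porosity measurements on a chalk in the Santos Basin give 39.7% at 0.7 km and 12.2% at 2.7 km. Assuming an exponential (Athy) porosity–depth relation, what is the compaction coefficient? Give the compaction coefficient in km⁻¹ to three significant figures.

0.590 km⁻¹

Athy: phi(Z) = phi₀ e^(−cZ) ⇒ phi₁/phi₂ = e^{c(Z₂−Z₁)} ⇒ c = ln(phi₁/phi₂)/(Z₂−Z₁)
c = ln(0.397/0.122) / (2.7 − 0.7) = ln(3.254) / 2 = 1.1799 / 2 = 0.59 km⁻¹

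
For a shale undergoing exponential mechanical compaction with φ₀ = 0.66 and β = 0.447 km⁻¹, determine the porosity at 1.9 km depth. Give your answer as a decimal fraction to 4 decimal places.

0.2823

φ = φ₀·exp(−β·z) = 0.66 × exp(−0.447 × 1.9) = 0.66 × exp(−0.8493)
  = 0.66 × 0.4277 = 0.2823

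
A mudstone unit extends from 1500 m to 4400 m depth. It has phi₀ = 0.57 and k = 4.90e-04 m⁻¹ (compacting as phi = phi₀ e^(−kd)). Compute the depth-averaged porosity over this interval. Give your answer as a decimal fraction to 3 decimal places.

0.146

Working in km (1 km = 1000 m; k in km⁻¹ = k in m⁻¹ × 1000):
⟨phi⟩ = (1/(d₂−d₁)) ∫ phi₀ e^(−kd) dd = phi₀·(e^(−k·d₁) − e^(−k·d₂)) / (k·(d₂−d₁))
e^(−0.49×1.5) = 0.4795; e^(−0.49×4.4) = 0.1158
⟨phi⟩ = 0.57 × (0.4795 − 0.1158) / (0.49 × 2.9) = 0.57 × 0.2560 = 0.1459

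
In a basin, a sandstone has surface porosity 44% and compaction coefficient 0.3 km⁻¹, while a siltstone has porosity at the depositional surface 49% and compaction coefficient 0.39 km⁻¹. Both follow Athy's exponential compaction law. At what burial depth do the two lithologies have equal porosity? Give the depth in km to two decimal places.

1.20 km

Set phi₀ₐ e^(−βₐZ) = phi₀ᵦ e^(−βᵦZ) ⇒ ln(phi₀ₐ/phi₀ᵦ) = (βₐ − βᵦ)·Z
Z = ln(0.44/0.49) / (0.3 − 0.39) = -0.1076 / -0.09 = 1.196 km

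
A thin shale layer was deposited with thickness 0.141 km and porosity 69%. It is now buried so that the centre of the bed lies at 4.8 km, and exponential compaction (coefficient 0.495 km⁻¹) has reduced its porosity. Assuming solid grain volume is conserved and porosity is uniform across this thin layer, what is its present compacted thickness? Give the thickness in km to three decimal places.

Porosity at 4.8 km: φ = 0.69·exp(−0.495×4.8) = 0.0641
Solid-volume conservation: h(1−φ) = h₀(1−φ₀) ⇒ h = h₀·(1−φ₀)/(1−φ)
h = 0.141 × (1 − 0.69)/(1 − 0.0641) = 0.141 × 0.3312 = 0.0467 km

0.047 km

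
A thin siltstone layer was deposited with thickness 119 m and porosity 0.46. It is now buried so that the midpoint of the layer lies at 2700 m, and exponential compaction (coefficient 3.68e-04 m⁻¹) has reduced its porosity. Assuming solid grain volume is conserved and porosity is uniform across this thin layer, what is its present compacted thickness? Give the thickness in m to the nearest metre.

Working in km (1 km = 1000 m; c in km⁻¹ = c in m⁻¹ × 1000):
Porosity at 2.7 km: φ = 0.46·exp(−0.368×2.7) = 0.1703
Solid-volume conservation: h(1−φ) = h₀(1−φ₀) ⇒ h = h₀·(1−φ₀)/(1−φ)
h = 0.119 × (1 − 0.46)/(1 − 0.1703) = 0.119 × 0.6508 = 0.0775 km

77 m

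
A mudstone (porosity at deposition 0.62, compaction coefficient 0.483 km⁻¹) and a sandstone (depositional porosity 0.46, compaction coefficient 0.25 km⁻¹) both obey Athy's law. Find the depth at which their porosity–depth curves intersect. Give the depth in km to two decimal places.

Set phi₀ₐ e^(−cₐZ) = phi₀ᵦ e^(−cᵦZ) ⇒ ln(phi₀ₐ/phi₀ᵦ) = (cₐ − cᵦ)·Z
Z = ln(0.62/0.46) / (0.483 − 0.25) = 0.2985 / 0.233 = 1.281 km

1.28 km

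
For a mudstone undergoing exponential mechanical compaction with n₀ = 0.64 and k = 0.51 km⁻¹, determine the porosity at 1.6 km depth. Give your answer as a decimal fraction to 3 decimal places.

n = n₀·exp(−k·d) = 0.64 × exp(−0.51 × 1.6) = 0.64 × exp(−0.816)
  = 0.64 × 0.4422 = 0.2830

0.283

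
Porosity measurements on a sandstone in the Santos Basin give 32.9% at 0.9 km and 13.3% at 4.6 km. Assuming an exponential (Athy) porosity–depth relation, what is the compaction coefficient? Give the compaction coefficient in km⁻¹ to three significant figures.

Athy: n(z) = n₀ e^(−cz) ⇒ n₁/n₂ = e^{c(z₂−z₁)} ⇒ c = ln(n₁/n₂)/(z₂−z₁)
c = ln(0.329/0.133) / (4.6 − 0.9) = ln(2.474) / 3.7 = 0.9057 / 3.7 = 0.2448 km⁻¹

0.245 km⁻¹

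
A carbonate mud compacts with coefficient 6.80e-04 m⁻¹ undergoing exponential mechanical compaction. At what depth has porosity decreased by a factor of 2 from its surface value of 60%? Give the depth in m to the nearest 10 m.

Working in km (1 km = 1000 m; c in km⁻¹ = c in m⁻¹ × 1000):
phi/phi₀ = 1/2 ⇒ exp(−c·d) = 1/2 ⇒ d = ln(2) / c
d = 0.6931 / 0.68 = 1.019 km

1020 m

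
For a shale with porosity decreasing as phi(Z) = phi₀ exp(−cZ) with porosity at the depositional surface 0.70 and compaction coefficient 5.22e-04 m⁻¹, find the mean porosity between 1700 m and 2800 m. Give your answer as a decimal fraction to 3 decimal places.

Working in km (1 km = 1000 m; c in km⁻¹ = c in m⁻¹ × 1000):
⟨phi⟩ = (1/(Z₂−Z₁)) ∫ phi₀ e^(−cZ) dZ = phi₀·(e^(−c·Z₁) − e^(−c·Z₂)) / (c·(Z₂−Z₁))
e^(−0.522×1.7) = 0.4117; e^(−0.522×2.8) = 0.2319
⟨phi⟩ = 0.7 × (0.4117 − 0.2319) / (0.522 × 1.1) = 0.7 × 0.3132 = 0.2193

0.219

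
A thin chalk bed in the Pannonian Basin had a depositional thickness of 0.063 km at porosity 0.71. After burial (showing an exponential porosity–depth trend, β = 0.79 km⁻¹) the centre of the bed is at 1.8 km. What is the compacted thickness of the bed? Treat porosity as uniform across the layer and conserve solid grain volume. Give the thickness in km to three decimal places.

Porosity at 1.8 km: n = 0.71·exp(−0.79×1.8) = 0.1713
Solid-volume conservation: h(1−n) = h₀(1−n₀) ⇒ h = h₀·(1−n₀)/(1−n)
h = 0.063 × (1 − 0.71)/(1 − 0.1713) = 0.063 × 0.3499 = 0.0220 km

0.022 km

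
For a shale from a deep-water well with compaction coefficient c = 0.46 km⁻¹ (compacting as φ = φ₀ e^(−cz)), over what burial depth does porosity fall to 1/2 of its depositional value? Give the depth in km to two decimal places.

1.51 km

φ/φ₀ = 1/2 ⇒ exp(−c·z) = 1/2 ⇒ z = ln(2) / c
z = 0.6931 / 0.46 = 1.507 km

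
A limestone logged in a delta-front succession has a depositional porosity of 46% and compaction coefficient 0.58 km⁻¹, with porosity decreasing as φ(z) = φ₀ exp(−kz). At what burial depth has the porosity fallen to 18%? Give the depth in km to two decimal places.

1.62 km

Invert Athy's law: z = ln(φ₀/φ) / k
z = ln(0.46/0.18) / 0.58 = ln(2.556) / 0.58 = 0.9383 / 0.58 = 1.618 km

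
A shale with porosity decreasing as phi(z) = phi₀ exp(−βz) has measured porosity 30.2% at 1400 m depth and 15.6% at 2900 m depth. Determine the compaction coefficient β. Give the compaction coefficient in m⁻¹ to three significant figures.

Working in km (1 km = 1000 m; β in km⁻¹ = β in m⁻¹ × 1000):
Athy: phi(z) = phi₀ e^(−βz) ⇒ phi₁/phi₂ = e^{β(z₂−z₁)} ⇒ β = ln(phi₁/phi₂)/(z₂−z₁)
β = ln(0.302/0.156) / (2.9 − 1.4) = ln(1.936) / 1.5 = 0.6606 / 1.5 = 0.4404 km⁻¹

0.000440 m⁻¹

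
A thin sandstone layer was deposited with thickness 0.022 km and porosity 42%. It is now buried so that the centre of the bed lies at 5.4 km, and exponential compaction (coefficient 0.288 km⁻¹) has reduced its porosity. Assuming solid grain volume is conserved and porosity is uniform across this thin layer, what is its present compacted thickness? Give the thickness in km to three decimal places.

0.014 km

Porosity at 5.4 km: φ = 0.42·exp(−0.288×5.4) = 0.0887
Solid-volume conservation: h(1−φ) = h₀(1−φ₀) ⇒ h = h₀·(1−φ₀)/(1−φ)
h = 0.022 × (1 − 0.42)/(1 − 0.0887) = 0.022 × 0.6364 = 0.0140 km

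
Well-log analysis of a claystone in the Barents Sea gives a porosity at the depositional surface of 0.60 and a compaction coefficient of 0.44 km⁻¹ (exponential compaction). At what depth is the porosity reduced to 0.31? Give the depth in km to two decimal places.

Invert Athy's law: Z = ln(φ₀/φ) / c
Z = ln(0.6/0.31) / 0.44 = ln(1.935) / 0.44 = 0.6604 / 0.44 = 1.501 km

1.50 km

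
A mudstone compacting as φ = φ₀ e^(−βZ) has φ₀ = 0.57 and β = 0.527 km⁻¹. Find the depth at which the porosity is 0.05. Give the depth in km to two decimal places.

Invert Athy's law: Z = ln(φ₀/φ) / β
Z = ln(0.57/0.05) / 0.527 = ln(11.4) / 0.527 = 2.4336 / 0.527 = 4.618 km

4.62 km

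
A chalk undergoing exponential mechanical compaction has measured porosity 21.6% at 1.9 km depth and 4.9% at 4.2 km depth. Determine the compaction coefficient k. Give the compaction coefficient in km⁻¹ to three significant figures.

0.645 km⁻¹

Athy: n(d) = n₀ e^(−kd) ⇒ n₁/n₂ = e^{k(d₂−d₁)} ⇒ k = ln(n₁/n₂)/(d₂−d₁)
k = ln(0.216/0.049) / (4.2 − 1.9) = ln(4.408) / 2.3 = 1.4835 / 2.3 = 0.645 km⁻¹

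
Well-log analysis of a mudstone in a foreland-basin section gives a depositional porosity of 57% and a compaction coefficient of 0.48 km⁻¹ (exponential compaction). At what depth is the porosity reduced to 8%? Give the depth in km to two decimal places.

Invert Athy's law: d = ln(n₀/n) / β
d = ln(0.57/0.08) / 0.48 = ln(7.125) / 0.48 = 1.9636 / 0.48 = 4.091 km

4.09 km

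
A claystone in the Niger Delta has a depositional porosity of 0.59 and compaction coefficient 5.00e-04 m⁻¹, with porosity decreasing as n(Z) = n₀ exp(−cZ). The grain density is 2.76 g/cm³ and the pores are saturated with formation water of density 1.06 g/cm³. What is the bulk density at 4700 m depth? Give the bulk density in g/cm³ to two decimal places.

2.66 g/cm³

Working in km (1 km = 1000 m; c in km⁻¹ = c in m⁻¹ × 1000):
Porosity at depth: n = 0.59·exp(−0.5×4.7) = 0.59×0.0954 = 0.0563
Bulk density: ρ_b = (1−n)ρ_g + n·ρ_f = 0.9437×2.76 + 0.0563×1.06
       = 2.605 + 0.060 = 2.664 g/cm³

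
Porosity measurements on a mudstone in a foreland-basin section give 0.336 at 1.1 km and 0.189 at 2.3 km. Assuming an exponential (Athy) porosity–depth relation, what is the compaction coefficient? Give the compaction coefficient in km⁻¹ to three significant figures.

0.479 km⁻¹

Athy: phi(d) = phi₀ e^(−kd) ⇒ phi₁/phi₂ = e^{k(d₂−d₁)} ⇒ k = ln(phi₁/phi₂)/(d₂−d₁)
k = ln(0.336/0.189) / (2.3 − 1.1) = ln(1.778) / 1.2 = 0.5754 / 1.2 = 0.4795 km⁻¹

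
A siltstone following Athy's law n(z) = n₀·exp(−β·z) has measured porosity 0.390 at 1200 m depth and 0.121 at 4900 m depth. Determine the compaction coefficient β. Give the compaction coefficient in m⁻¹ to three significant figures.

0.000316 m⁻¹

Working in km (1 km = 1000 m; β in km⁻¹ = β in m⁻¹ × 1000):
Athy: n(z) = n₀ e^(−βz) ⇒ n₁/n₂ = e^{β(z₂−z₁)} ⇒ β = ln(n₁/n₂)/(z₂−z₁)
β = ln(0.39/0.121) / (4.9 − 1.2) = ln(3.223) / 3.7 = 1.1704 / 3.7 = 0.3163 km⁻¹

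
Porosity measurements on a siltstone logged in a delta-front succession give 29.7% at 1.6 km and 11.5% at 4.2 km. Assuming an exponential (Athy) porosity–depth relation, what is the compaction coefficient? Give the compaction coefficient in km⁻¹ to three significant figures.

0.365 km⁻¹

Athy: φ(z) = φ₀ e^(−βz) ⇒ φ₁/φ₂ = e^{β(z₂−z₁)} ⇒ β = ln(φ₁/φ₂)/(z₂−z₁)
β = ln(0.297/0.115) / (4.2 − 1.6) = ln(2.583) / 2.6 = 0.9488 / 2.6 = 0.3649 km⁻¹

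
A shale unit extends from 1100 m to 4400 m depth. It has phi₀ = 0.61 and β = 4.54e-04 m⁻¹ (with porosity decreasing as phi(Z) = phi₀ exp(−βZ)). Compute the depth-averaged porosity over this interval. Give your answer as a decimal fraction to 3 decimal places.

Working in km (1 km = 1000 m; β in km⁻¹ = β in m⁻¹ × 1000):
⟨phi⟩ = (1/(Z₂−Z₁)) ∫ phi₀ e^(−βZ) dZ = phi₀·(e^(−β·Z₁) − e^(−β·Z₂)) / (β·(Z₂−Z₁))
e^(−0.454×1.1) = 0.6069; e^(−0.454×4.4) = 0.1357
⟨phi⟩ = 0.61 × (0.6069 − 0.1357) / (0.454 × 3.3) = 0.61 × 0.3145 = 0.1919

0.192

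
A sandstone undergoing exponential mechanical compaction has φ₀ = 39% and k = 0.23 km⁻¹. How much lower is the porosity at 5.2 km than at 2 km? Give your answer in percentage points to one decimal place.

12.8 percentage points

φ(2) = 0.39·e^(−0.23×2) = 0.2462
φ(5.2) = 0.39·e^(−0.23×5.2) = 0.1179
Δφ = 0.2462 − 0.1179 = 0.1283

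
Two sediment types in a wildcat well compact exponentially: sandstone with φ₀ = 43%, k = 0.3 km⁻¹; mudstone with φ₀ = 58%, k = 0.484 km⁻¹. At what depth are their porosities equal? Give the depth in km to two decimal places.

Set φ₀ₐ e^(−kₐd) = φ₀ᵦ e^(−kᵦd) ⇒ ln(φ₀ₐ/φ₀ᵦ) = (kₐ − kᵦ)·d
d = ln(0.43/0.58) / (0.3 − 0.484) = -0.2992 / -0.184 = 1.626 km

1.63 km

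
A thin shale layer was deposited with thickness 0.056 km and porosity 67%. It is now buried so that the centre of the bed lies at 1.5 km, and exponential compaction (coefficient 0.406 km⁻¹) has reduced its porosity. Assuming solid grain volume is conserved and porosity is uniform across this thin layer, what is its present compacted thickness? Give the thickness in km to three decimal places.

0.029 km

Porosity at 1.5 km: φ = 0.67·exp(−0.406×1.5) = 0.3644
Solid-volume conservation: h(1−φ) = h₀(1−φ₀) ⇒ h = h₀·(1−φ₀)/(1−φ)
h = 0.056 × (1 − 0.67)/(1 − 0.3644) = 0.056 × 0.5192 = 0.0291 km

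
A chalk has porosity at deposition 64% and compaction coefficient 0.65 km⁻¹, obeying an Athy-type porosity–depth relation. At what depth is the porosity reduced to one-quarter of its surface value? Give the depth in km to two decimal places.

2.13 km

phi/phi₀ = 1/4 ⇒ exp(−c·z) = 1/4 ⇒ z = ln(4) / c
z = 1.3863 / 0.65 = 2.133 km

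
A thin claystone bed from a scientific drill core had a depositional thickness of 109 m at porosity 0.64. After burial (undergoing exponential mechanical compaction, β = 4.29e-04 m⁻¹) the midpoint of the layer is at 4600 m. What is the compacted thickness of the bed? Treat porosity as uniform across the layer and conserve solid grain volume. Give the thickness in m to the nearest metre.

Working in km (1 km = 1000 m; β in km⁻¹ = β in m⁻¹ × 1000):
Porosity at 4.6 km: phi = 0.64·exp(−0.429×4.6) = 0.0889
Solid-volume conservation: h(1−phi) = h₀(1−phi₀) ⇒ h = h₀·(1−phi₀)/(1−phi)
h = 0.109 × (1 − 0.64)/(1 − 0.0889) = 0.109 × 0.3951 = 0.0431 km

43 m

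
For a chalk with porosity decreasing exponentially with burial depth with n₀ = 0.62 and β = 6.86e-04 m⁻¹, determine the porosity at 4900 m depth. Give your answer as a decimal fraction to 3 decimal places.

0.022

Working in km (1 km = 1000 m; β in km⁻¹ = β in m⁻¹ × 1000):
n = n₀·exp(−β·z) = 0.62 × exp(−0.686 × 4.9) = 0.62 × exp(−3.361)
  = 0.62 × 0.0347 = 0.0215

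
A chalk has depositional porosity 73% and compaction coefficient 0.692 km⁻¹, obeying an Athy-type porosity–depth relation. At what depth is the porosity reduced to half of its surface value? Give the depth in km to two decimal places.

1.00 km

φ/φ₀ = 1/2 ⇒ exp(−β·d) = 1/2 ⇒ d = ln(2) / β
d = 0.6931 / 0.692 = 1.002 km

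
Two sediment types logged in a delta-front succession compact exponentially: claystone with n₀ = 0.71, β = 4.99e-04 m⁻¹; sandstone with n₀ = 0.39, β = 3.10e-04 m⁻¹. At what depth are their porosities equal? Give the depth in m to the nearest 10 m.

Working in km (1 km = 1000 m; β in km⁻¹ = β in m⁻¹ × 1000):
Set n₀ₐ e^(−βₐz) = n₀ᵦ e^(−βᵦz) ⇒ ln(n₀ₐ/n₀ᵦ) = (βₐ − βᵦ)·z
z = ln(0.71/0.39) / (0.499 − 0.31) = 0.5991 / 0.189 = 3.170 km

3170 m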